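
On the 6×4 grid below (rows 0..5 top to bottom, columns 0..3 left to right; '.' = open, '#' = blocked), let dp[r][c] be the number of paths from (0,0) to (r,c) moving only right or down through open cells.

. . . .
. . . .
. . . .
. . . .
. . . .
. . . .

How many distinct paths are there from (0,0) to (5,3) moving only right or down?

r\c   0   1   2   3
  0   1   1   1   1
  1   1   2   3   4
  2   1   3   6  10
  3   1   4  10  20
  4   1   5  15  35
  5   1   6  21  56

56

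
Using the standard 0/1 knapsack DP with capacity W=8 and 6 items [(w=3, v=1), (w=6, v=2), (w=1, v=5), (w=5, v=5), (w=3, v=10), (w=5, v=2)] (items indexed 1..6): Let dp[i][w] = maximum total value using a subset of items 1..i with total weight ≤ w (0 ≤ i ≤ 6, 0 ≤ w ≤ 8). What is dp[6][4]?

15

i\w   0   1   2   3   4   5   6   7   8
  0   0   0   0   0   0   0   0   0   0
  1   0   0   0   1   1   1   1   1   1
  2   0   0   0   1   1   1   2   2   2
  3   0   5   5   5   6   6   6   7   7
  4   0   5   5   5   6   6  10  10  10
  5   0   5   5  10  15  15  15  16  16
  6   0   5   5  10  15  15  15  16  16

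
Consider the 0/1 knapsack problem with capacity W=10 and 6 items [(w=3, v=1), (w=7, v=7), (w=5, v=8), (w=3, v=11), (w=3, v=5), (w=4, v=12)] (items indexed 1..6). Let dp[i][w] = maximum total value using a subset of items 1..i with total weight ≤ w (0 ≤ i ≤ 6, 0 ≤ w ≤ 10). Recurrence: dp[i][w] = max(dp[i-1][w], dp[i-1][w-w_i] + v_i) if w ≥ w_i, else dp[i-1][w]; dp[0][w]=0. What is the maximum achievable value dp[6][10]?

28

i\w   0   1   2   3   4   5   6   7   8   9  10
  0   0   0   0   0   0   0   0   0   0   0   0
  1   0   0   0   1   1   1   1   1   1   1   1
  2   0   0   0   1   1   1   1   7   7   7   8
  3   0   0   0   1   1   8   8   8   9   9   9
  4   0   0   0  11  11  11  12  12  19  19  19
  5   0   0   0  11  11  11  16  16  19  19  19
  6   0   0   0  11  12  12  16  23  23  23  28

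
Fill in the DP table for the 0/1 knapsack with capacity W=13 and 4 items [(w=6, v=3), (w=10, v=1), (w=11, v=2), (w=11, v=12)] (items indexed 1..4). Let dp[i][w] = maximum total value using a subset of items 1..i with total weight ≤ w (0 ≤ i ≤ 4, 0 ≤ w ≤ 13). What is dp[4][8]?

i\w   0   1   2   3   4   5   6   7   8   9  10  11  12  13
  0   0   0   0   0   0   0   0   0   0   0   0   0   0   0
  1   0   0   0   0   0   0   3   3   3   3   3   3   3   3
  2   0   0   0   0   0   0   3   3   3   3   3   3   3   3
  3   0   0   0   0   0   0   3   3   3   3   3   3   3   3
  4   0   0   0   0   0   0   3   3   3   3   3  12  12  12

3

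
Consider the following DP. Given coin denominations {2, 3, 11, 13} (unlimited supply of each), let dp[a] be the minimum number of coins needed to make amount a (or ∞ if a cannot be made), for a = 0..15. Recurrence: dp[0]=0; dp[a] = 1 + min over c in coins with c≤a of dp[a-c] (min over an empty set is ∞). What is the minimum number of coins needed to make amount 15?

2

 a  0  1  2  3  4  5  6  7  8  9 10 11 12 13 14 15
dp  0  -  1  1  2  2  2  3  3  3  4  1  4  1  2  2
(- denotes ∞ / unreachable)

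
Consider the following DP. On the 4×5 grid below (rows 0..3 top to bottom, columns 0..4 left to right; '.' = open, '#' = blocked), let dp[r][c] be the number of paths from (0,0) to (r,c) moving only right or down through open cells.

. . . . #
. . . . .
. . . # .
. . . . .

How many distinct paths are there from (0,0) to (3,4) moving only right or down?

r\c   0   1   2   3   4
  0   1   1   1   1   0
  1   1   2   3   4   4
  2   1   3   6   0   4
  3   1   4  10  10  14

14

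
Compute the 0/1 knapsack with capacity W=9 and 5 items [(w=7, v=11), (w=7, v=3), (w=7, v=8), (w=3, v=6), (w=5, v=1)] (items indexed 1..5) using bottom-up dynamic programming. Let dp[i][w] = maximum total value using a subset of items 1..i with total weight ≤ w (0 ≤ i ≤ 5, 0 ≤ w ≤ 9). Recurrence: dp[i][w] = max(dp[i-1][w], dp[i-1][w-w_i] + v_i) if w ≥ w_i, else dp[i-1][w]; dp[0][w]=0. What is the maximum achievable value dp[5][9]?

i\w   0   1   2   3   4   5   6   7   8   9
  0   0   0   0   0   0   0   0   0   0   0
  1   0   0   0   0   0   0   0  11  11  11
  2   0   0   0   0   0   0   0  11  11  11
  3   0   0   0   0   0   0   0  11  11  11
  4   0   0   0   6   6   6   6  11  11  11
  5   0   0   0   6   6   6   6  11  11  11

11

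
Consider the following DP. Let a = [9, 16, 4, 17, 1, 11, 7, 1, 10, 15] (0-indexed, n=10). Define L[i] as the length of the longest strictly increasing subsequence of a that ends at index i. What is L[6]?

   i    0    1    2    3    4    5    6    7    8    9
a[i]    9   16    4   17    1   11    7    1   10   15
L[i]    1    2    1    3    1    2    2    1    3    4

2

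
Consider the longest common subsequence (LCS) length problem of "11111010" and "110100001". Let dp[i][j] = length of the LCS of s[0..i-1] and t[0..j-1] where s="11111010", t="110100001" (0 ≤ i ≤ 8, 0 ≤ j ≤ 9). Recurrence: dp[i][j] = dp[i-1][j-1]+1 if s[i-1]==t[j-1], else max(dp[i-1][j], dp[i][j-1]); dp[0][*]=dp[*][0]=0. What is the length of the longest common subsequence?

5

   ''  1  1  0  1  0  0  0  0  1
''  0  0  0  0  0  0  0  0  0  0
 1  0  1  1  1  1  1  1  1  1  1
 1  0  1  2  2  2  2  2  2  2  2
 1  0  1  2  2  3  3  3  3  3  3
 1  0  1  2  2  3  3  3  3  3  4
 1  0  1  2  2  3  3  3  3  3  4
 0  0  1  2  3  3  4  4  4  4  4
 1  0  1  2  3  4  4  4  4  4  5
 0  0  1  2  3  4  5  5  5  5  5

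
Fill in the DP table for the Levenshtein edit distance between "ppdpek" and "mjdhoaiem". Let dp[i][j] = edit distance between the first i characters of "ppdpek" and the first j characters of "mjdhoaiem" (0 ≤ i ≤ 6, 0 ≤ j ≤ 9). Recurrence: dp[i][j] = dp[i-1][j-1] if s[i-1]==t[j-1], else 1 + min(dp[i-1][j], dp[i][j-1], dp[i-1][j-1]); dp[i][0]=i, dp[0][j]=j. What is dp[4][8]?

   ''  m  j  d  h  o  a  i  e  m
''  0  1  2  3  4  5  6  7  8  9
 p  1  1  2  3  4  5  6  7  8  9
 p  2  2  2  3  4  5  6  7  8  9
 d  3  3  3  2  3  4  5  6  7  8
 p  4  4  4  3  3  4  5  6  7  8
 e  5  5  5  4  4  4  5  6  6  7
 k  6  6  6  5  5  5  5  6  7  7

7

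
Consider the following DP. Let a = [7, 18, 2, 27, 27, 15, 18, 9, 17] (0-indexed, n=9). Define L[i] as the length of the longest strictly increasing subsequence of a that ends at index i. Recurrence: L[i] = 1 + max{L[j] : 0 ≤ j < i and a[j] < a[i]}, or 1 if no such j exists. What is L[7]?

   i    0    1    2    3    4    5    6    7    8
a[i]    7   18    2   27   27   15   18    9   17
L[i]    1    2    1    3    3    2    3    2    3

2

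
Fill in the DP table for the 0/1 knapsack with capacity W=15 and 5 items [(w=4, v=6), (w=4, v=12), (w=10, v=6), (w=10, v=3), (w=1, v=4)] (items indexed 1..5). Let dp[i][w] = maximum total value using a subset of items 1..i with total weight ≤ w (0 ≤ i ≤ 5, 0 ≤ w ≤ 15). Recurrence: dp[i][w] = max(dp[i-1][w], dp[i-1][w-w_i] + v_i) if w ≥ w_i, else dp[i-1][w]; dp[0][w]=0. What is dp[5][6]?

16

i\w   0   1   2   3   4   5   6   7   8   9  10  11  12  13  14  15
  0   0   0   0   0   0   0   0   0   0   0   0   0   0   0   0   0
  1   0   0   0   0   6   6   6   6   6   6   6   6   6   6   6   6
  2   0   0   0   0  12  12  12  12  18  18  18  18  18  18  18  18
  3   0   0   0   0  12  12  12  12  18  18  18  18  18  18  18  18
  4   0   0   0   0  12  12  12  12  18  18  18  18  18  18  18  18
  5   0   4   4   4  12  16  16  16  18  22  22  22  22  22  22  22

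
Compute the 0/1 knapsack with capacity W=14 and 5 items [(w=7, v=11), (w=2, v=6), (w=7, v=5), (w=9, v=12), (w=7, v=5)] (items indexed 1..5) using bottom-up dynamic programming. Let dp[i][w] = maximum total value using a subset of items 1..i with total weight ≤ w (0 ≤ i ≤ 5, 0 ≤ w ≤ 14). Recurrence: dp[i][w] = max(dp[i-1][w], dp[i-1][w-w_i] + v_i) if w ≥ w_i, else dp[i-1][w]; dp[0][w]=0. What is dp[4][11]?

i\w   0   1   2   3   4   5   6   7   8   9  10  11  12  13  14
  0   0   0   0   0   0   0   0   0   0   0   0   0   0   0   0
  1   0   0   0   0   0   0   0  11  11  11  11  11  11  11  11
  2   0   0   6   6   6   6   6  11  11  17  17  17  17  17  17
  3   0   0   6   6   6   6   6  11  11  17  17  17  17  17  17
  4   0   0   6   6   6   6   6  11  11  17  17  18  18  18  18
  5   0   0   6   6   6   6   6  11  11  17  17  18  18  18  18

18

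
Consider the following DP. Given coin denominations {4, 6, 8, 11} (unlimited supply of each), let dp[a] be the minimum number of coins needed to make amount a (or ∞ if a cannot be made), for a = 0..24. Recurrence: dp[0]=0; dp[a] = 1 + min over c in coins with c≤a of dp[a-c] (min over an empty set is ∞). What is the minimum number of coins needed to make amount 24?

 a  0  1  2  3  4  5  6  7  8  9 10 11 12 13 14 15 16 17 18 19 20 21 22 23 24
dp  0  -  -  -  1  -  1  -  1  -  2  1  2  -  2  2  2  2  3  2  3  3  2  3  3
(- denotes ∞ / unreachable)

3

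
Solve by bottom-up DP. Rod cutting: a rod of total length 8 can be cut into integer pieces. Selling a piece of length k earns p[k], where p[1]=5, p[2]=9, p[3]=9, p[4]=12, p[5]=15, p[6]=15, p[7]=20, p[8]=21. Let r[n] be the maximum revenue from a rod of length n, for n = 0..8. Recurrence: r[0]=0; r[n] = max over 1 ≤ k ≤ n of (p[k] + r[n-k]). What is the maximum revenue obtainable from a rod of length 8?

40

   n    0    1    2    3    4    5    6    7    8
r[n]    0    5   10   15   20   25   30   35   40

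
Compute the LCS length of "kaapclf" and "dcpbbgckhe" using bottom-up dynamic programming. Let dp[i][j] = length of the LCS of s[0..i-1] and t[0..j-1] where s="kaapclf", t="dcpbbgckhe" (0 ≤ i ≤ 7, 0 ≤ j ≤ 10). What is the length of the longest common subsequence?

2

   ''  d  c  p  b  b  g  c  k  h  e
''  0  0  0  0  0  0  0  0  0  0  0
 k  0  0  0  0  0  0  0  0  1  1  1
 a  0  0  0  0  0  0  0  0  1  1  1
 a  0  0  0  0  0  0  0  0  1  1  1
 p  0  0  0  1  1  1  1  1  1  1  1
 c  0  0  1  1  1  1  1  2  2  2  2
 l  0  0  1  1  1  1  1  2  2  2  2
 f  0  0  1  1  1  1  1  2  2  2  2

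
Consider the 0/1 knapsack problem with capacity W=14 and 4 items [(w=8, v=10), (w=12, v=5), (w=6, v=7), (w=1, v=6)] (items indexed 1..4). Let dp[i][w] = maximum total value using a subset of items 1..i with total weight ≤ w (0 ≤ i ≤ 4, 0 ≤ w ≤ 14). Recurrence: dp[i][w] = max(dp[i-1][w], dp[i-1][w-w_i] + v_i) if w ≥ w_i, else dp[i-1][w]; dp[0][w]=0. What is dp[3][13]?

i\w   0   1   2   3   4   5   6   7   8   9  10  11  12  13  14
  0   0   0   0   0   0   0   0   0   0   0   0   0   0   0   0
  1   0   0   0   0   0   0   0   0  10  10  10  10  10  10  10
  2   0   0   0   0   0   0   0   0  10  10  10  10  10  10  10
  3   0   0   0   0   0   0   7   7  10  10  10  10  10  10  17
  4   0   6   6   6   6   6   7  13  13  16  16  16  16  16  17

10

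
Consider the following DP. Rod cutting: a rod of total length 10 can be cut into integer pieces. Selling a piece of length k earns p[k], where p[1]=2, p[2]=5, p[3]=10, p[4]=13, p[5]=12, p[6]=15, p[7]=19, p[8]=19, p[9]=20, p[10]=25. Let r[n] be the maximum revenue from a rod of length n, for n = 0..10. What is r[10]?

33

   n    0    1    2    3    4    5    6    7    8    9   10
r[n]    0    2    5   10   13   15   20   23   26   30   33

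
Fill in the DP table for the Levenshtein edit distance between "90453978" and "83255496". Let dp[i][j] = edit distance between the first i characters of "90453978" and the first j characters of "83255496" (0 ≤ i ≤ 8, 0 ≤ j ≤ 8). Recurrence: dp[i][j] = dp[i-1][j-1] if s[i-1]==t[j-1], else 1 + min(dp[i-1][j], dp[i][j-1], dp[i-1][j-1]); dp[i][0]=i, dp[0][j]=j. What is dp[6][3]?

5

   ''  8  3  2  5  5  4  9  6
''  0  1  2  3  4  5  6  7  8
 9  1  1  2  3  4  5  6  6  7
 0  2  2  2  3  4  5  6  7  7
 4  3  3  3  3  4  5  5  6  7
 5  4  4  4  4  3  4  5  6  7
 3  5  5  4  5  4  4  5  6  7
 9  6  6  5  5  5  5  5  5  6
 7  7  7  6  6  6  6  6  6  6
 8  8  7  7  7  7  7  7  7  7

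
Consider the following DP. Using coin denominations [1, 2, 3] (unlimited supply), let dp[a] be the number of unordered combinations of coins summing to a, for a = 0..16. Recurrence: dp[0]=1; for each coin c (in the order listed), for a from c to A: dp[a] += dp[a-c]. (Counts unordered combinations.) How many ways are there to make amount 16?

after  coin     0     1     2     3     4     5     6     7     8     9    10    11    12    13    14    15    16
          1     1     1     1     1     1     1     1     1     1     1     1     1     1     1     1     1     1
          2     1     1     2     2     3     3     4     4     5     5     6     6     7     7     8     8     9
          3     1     1     2     3     4     5     7     8    10    12    14    16    19    21    24    27    30

30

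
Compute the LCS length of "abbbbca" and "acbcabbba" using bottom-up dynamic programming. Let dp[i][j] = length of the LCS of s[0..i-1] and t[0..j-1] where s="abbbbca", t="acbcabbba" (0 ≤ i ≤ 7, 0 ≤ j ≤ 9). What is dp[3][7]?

   ''  a  c  b  c  a  b  b  b  a
''  0  0  0  0  0  0  0  0  0  0
 a  0  1  1  1  1  1  1  1  1  1
 b  0  1  1  2  2  2  2  2  2  2
 b  0  1  1  2  2  2  3  3  3  3
 b  0  1  1  2  2  2  3  4  4  4
 b  0  1  1  2  2  2  3  4  5  5
 c  0  1  2  2  3  3  3  4  5  5
 a  0  1  2  2  3  4  4  4  5  6

3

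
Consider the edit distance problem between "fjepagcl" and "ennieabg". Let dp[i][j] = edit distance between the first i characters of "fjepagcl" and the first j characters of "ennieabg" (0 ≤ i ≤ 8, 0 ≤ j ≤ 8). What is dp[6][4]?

   ''  e  n  n  i  e  a  b  g
''  0  1  2  3  4  5  6  7  8
 f  1  1  2  3  4  5  6  7  8
 j  2  2  2  3  4  5  6  7  8
 e  3  2  3  3  4  4  5  6  7
 p  4  3  3  4  4  5  5  6  7
 a  5  4  4  4  5  5  5  6  7
 g  6  5  5  5  5  6  6  6  6
 c  7  6  6  6  6  6  7  7  7
 l  8  7  7  7  7  7  7  8  8

5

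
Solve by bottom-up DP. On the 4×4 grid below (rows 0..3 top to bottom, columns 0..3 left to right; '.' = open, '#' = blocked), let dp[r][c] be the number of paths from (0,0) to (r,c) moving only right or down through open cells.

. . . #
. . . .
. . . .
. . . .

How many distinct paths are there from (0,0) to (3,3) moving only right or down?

19

r\c   0   1   2   3
  0   1   1   1   0
  1   1   2   3   3
  2   1   3   6   9
  3   1   4  10  19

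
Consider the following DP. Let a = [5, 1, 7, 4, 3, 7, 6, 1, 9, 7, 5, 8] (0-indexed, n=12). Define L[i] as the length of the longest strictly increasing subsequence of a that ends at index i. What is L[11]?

   i    0    1    2    3    4    5    6    7    8    9   10   11
a[i]    5    1    7    4    3    7    6    1    9    7    5    8
L[i]    1    1    2    2    2    3    3    1    4    4    3    5

5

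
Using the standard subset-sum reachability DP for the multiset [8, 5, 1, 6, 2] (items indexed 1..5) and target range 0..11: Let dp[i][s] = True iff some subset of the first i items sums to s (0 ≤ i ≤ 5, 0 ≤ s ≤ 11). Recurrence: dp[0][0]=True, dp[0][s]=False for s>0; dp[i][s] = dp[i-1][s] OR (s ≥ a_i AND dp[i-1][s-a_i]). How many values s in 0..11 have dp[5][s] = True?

i\s   0   1   2   3   4   5   6   7   8   9  10  11
  0   T   F   F   F   F   F   F   F   F   F   F   F
  1   T   F   F   F   F   F   F   F   T   F   F   F
  2   T   F   F   F   F   T   F   F   T   F   F   F
  3   T   T   F   F   F   T   T   F   T   T   F   F
  4   T   T   F   F   F   T   T   T   T   T   F   T
  5   T   T   T   T   F   T   T   T   T   T   T   T

11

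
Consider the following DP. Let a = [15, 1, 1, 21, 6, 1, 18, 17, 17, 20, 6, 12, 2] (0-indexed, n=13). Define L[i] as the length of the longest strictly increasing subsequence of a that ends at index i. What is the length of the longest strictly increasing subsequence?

   i    0    1    2    3    4    5    6    7    8    9   10   11   12
a[i]   15    1    1   21    6    1   18   17   17   20    6   12    2
L[i]    1    1    1    2    2    1    3    3    3    4    2    3    2

4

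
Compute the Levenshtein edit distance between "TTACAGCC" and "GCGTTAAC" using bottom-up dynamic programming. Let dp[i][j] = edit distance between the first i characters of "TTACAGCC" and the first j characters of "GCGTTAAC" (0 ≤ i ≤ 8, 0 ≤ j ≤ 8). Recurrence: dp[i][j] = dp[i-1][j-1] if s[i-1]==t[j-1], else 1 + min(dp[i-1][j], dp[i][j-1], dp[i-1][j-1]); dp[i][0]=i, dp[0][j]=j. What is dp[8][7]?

   ''  G  C  G  T  T  A  A  C
''  0  1  2  3  4  5  6  7  8
 T  1  1  2  3  3  4  5  6  7
 T  2  2  2  3  3  3  4  5  6
 A  3  3  3  3  4  4  3  4  5
 C  4  4  3  4  4  5  4  4  4
 A  5  5  4  4  5  5  5  4  5
 G  6  5  5  4  5  6  6  5  5
 C  7  6  5  5  5  6  7  6  5
 C  8  7  6  6  6  6  7  7  6

7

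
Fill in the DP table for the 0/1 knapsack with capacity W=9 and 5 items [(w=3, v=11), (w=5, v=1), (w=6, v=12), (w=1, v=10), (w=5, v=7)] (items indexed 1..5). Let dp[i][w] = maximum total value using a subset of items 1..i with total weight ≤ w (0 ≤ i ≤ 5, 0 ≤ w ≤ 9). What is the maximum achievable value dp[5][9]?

i\w   0   1   2   3   4   5   6   7   8   9
  0   0   0   0   0   0   0   0   0   0   0
  1   0   0   0  11  11  11  11  11  11  11
  2   0   0   0  11  11  11  11  11  12  12
  3   0   0   0  11  11  11  12  12  12  23
  4   0  10  10  11  21  21  21  22  22  23
  5   0  10  10  11  21  21  21  22  22  28

28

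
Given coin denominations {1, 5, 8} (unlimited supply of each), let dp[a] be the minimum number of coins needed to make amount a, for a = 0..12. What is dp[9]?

2

 a  0  1  2  3  4  5  6  7  8  9 10 11 12
dp  0  1  2  3  4  1  2  3  1  2  2  3  4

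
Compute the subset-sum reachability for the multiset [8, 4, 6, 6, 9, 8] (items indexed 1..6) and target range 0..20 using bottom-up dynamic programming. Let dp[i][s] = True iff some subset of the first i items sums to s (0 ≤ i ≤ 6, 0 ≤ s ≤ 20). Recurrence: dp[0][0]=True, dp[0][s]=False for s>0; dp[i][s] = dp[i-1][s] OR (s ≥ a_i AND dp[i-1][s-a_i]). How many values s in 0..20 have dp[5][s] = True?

15

i\s   0   1   2   3   4   5   6   7   8   9  10  11  12  13  14  15  16  17  18  19  20
  0   T   F   F   F   F   F   F   F   F   F   F   F   F   F   F   F   F   F   F   F   F
  1   T   F   F   F   F   F   F   F   T   F   F   F   F   F   F   F   F   F   F   F   F
  2   T   F   F   F   T   F   F   F   T   F   F   F   T   F   F   F   F   F   F   F   F
  3   T   F   F   F   T   F   T   F   T   F   T   F   T   F   T   F   F   F   T   F   F
  4   T   F   F   F   T   F   T   F   T   F   T   F   T   F   T   F   T   F   T   F   T
  5   T   F   F   F   T   F   T   F   T   T   T   F   T   T   T   T   T   T   T   T   T
  6   T   F   F   F   T   F   T   F   T   T   T   F   T   T   T   T   T   T   T   T   T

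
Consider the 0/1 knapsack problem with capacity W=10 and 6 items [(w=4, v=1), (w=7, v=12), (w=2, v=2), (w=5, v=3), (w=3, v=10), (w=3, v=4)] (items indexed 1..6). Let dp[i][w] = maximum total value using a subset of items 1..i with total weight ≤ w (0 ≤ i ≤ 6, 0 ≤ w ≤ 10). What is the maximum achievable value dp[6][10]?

i\w   0   1   2   3   4   5   6   7   8   9  10
  0   0   0   0   0   0   0   0   0   0   0   0
  1   0   0   0   0   1   1   1   1   1   1   1
  2   0   0   0   0   1   1   1  12  12  12  12
  3   0   0   2   2   2   2   3  12  12  14  14
  4   0   0   2   2   2   3   3  12  12  14  14
  5   0   0   2  10  10  12  12  12  13  14  22
  6   0   0   2  10  10  12  14  14  16  16  22

22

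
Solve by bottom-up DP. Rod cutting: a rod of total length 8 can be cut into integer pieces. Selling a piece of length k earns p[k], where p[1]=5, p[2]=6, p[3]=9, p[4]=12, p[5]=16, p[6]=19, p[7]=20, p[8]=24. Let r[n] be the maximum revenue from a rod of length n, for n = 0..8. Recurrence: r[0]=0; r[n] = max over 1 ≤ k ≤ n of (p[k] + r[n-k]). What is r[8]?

40

   n    0    1    2    3    4    5    6    7    8
r[n]    0    5   10   15   20   25   30   35   40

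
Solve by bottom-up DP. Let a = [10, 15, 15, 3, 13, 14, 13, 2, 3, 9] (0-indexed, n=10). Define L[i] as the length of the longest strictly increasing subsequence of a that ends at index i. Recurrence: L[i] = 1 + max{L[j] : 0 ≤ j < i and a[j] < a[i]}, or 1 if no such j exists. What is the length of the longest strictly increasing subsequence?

3

   i    0    1    2    3    4    5    6    7    8    9
a[i]   10   15   15    3   13   14   13    2    3    9
L[i]    1    2    2    1    2    3    2    1    2    3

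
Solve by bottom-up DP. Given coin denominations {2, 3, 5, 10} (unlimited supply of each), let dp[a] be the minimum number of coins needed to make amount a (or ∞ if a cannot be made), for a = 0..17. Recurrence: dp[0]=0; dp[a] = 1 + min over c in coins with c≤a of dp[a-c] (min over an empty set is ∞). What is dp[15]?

 a  0  1  2  3  4  5  6  7  8  9 10 11 12 13 14 15 16 17
dp  0  -  1  1  2  1  2  2  2  3  1  3  2  2  3  2  3  3
(- denotes ∞ / unreachable)

2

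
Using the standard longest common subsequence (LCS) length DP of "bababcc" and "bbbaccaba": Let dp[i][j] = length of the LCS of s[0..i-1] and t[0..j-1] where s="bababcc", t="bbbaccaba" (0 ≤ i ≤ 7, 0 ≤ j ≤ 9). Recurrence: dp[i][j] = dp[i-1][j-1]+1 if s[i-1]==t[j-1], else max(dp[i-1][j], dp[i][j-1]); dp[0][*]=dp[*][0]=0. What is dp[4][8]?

   ''  b  b  b  a  c  c  a  b  a
''  0  0  0  0  0  0  0  0  0  0
 b  0  1  1  1  1  1  1  1  1  1
 a  0  1  1  1  2  2  2  2  2  2
 b  0  1  2  2  2  2  2  2  3  3
 a  0  1  2  2  3  3  3  3  3  4
 b  0  1  2  3  3  3  3  3  4  4
 c  0  1  2  3  3  4  4  4  4  4
 c  0  1  2  3  3  4  5  5  5  5

3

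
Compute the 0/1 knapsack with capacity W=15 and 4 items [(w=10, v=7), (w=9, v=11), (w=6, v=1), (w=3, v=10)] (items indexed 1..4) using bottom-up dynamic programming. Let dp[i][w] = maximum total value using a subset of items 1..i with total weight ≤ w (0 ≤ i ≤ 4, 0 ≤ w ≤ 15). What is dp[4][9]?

11

i\w   0   1   2   3   4   5   6   7   8   9  10  11  12  13  14  15
  0   0   0   0   0   0   0   0   0   0   0   0   0   0   0   0   0
  1   0   0   0   0   0   0   0   0   0   0   7   7   7   7   7   7
  2   0   0   0   0   0   0   0   0   0  11  11  11  11  11  11  11
  3   0   0   0   0   0   0   1   1   1  11  11  11  11  11  11  12
  4   0   0   0  10  10  10  10  10  10  11  11  11  21  21  21  21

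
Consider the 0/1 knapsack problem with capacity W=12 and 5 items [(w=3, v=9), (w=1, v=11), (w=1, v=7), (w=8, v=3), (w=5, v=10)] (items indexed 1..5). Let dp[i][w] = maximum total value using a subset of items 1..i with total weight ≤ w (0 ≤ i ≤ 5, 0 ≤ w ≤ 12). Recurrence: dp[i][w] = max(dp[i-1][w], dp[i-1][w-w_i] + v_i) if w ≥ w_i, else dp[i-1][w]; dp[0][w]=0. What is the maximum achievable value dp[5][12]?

37

i\w   0   1   2   3   4   5   6   7   8   9  10  11  12
  0   0   0   0   0   0   0   0   0   0   0   0   0   0
  1   0   0   0   9   9   9   9   9   9   9   9   9   9
  2   0  11  11  11  20  20  20  20  20  20  20  20  20
  3   0  11  18  18  20  27  27  27  27  27  27  27  27
  4   0  11  18  18  20  27  27  27  27  27  27  27  27
  5   0  11  18  18  20  27  27  28  28  30  37  37  37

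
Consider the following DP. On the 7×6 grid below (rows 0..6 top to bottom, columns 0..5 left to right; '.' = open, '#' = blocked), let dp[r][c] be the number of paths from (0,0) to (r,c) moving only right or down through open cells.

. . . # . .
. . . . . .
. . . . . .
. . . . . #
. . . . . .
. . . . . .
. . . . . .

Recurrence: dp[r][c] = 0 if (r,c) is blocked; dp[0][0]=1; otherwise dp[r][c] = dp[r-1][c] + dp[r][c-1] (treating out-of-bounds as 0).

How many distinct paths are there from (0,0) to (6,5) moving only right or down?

388

r\c   0   1   2   3   4   5
  0   1   1   1   0   0   0
  1   1   2   3   3   3   3
  2   1   3   6   9  12  15
  3   1   4  10  19  31   0
  4   1   5  15  34  65  65
  5   1   6  21  55 120 185
  6   1   7  28  83 203 388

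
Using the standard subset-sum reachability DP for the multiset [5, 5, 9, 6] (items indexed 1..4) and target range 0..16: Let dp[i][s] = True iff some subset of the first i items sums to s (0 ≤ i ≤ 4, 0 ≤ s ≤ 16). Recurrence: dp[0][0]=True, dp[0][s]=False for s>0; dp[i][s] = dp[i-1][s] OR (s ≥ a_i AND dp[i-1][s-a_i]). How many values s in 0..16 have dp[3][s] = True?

i\s   0   1   2   3   4   5   6   7   8   9  10  11  12  13  14  15  16
  0   T   F   F   F   F   F   F   F   F   F   F   F   F   F   F   F   F
  1   T   F   F   F   F   T   F   F   F   F   F   F   F   F   F   F   F
  2   T   F   F   F   F   T   F   F   F   F   T   F   F   F   F   F   F
  3   T   F   F   F   F   T   F   F   F   T   T   F   F   F   T   F   F
  4   T   F   F   F   F   T   T   F   F   T   T   T   F   F   T   T   T

5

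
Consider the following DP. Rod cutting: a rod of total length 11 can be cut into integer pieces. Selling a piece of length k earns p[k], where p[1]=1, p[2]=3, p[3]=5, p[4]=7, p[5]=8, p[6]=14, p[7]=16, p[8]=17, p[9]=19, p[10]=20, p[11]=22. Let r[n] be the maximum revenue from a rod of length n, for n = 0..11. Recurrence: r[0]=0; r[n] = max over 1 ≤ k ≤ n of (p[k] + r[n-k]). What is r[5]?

8

   n    0    1    2    3    4    5    6    7    8    9   10   11
r[n]    0    1    3    5    7    8   14   16   17   19   21   23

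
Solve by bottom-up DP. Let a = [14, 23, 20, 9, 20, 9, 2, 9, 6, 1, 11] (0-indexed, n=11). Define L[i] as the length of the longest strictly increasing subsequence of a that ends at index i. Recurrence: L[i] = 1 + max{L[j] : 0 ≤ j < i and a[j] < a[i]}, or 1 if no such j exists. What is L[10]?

3

   i    0    1    2    3    4    5    6    7    8    9   10
a[i]   14   23   20    9   20    9    2    9    6    1   11
L[i]    1    2    2    1    2    1    1    2    2    1    3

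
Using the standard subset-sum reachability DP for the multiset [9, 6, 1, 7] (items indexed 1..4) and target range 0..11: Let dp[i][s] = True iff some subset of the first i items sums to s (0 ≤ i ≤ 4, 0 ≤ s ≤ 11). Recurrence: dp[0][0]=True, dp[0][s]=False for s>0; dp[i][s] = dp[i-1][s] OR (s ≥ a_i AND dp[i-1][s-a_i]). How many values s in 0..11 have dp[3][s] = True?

6

i\s   0   1   2   3   4   5   6   7   8   9  10  11
  0   T   F   F   F   F   F   F   F   F   F   F   F
  1   T   F   F   F   F   F   F   F   F   T   F   F
  2   T   F   F   F   F   F   T   F   F   T   F   F
  3   T   T   F   F   F   F   T   T   F   T   T   F
  4   T   T   F   F   F   F   T   T   T   T   T   F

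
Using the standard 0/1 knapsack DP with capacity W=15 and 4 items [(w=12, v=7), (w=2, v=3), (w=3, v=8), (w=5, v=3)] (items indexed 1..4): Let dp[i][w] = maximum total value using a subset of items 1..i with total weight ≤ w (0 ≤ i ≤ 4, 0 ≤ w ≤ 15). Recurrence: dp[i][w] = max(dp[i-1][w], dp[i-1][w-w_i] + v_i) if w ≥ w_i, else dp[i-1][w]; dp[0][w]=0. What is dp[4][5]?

11

i\w   0   1   2   3   4   5   6   7   8   9  10  11  12  13  14  15
  0   0   0   0   0   0   0   0   0   0   0   0   0   0   0   0   0
  1   0   0   0   0   0   0   0   0   0   0   0   0   7   7   7   7
  2   0   0   3   3   3   3   3   3   3   3   3   3   7   7  10  10
  3   0   0   3   8   8  11  11  11  11  11  11  11  11  11  11  15
  4   0   0   3   8   8  11  11  11  11  11  14  14  14  14  14  15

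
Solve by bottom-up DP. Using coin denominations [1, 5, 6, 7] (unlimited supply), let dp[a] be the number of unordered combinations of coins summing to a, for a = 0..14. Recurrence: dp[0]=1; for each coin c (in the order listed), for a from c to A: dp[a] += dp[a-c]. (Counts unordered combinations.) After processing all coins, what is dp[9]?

after  coin     0     1     2     3     4     5     6     7     8     9    10    11    12    13    14
          1     1     1     1     1     1     1     1     1     1     1     1     1     1     1     1
          5     1     1     1     1     1     2     2     2     2     2     3     3     3     3     3
          6     1     1     1     1     1     2     3     3     3     3     4     5     6     6     6
          7     1     1     1     1     1     2     3     4     4     4     5     6     8     9    10

4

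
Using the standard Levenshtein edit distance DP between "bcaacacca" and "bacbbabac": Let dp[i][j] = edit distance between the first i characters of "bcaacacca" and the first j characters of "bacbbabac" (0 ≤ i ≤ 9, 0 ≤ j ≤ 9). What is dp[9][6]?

   ''  b  a  c  b  b  a  b  a  c
''  0  1  2  3  4  5  6  7  8  9
 b  1  0  1  2  3  4  5  6  7  8
 c  2  1  1  1  2  3  4  5  6  7
 a  3  2  1  2  2  3  3  4  5  6
 a  4  3  2  2  3  3  3  4  4  5
 c  5  4  3  2  3  4  4  4  5  4
 a  6  5  4  3  3  4  4  5  4  5
 c  7  6  5  4  4  4  5  5  5  4
 c  8  7  6  5  5  5  5  6  6  5
 a  9  8  7  6  6  6  5  6  6  6

5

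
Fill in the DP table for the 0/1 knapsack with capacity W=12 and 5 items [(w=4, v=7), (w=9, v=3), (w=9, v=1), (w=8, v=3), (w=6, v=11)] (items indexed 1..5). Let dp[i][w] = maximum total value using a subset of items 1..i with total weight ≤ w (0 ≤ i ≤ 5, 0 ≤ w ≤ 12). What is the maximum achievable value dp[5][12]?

i\w   0   1   2   3   4   5   6   7   8   9  10  11  12
  0   0   0   0   0   0   0   0   0   0   0   0   0   0
  1   0   0   0   0   7   7   7   7   7   7   7   7   7
  2   0   0   0   0   7   7   7   7   7   7   7   7   7
  3   0   0   0   0   7   7   7   7   7   7   7   7   7
  4   0   0   0   0   7   7   7   7   7   7   7   7  10
  5   0   0   0   0   7   7  11  11  11  11  18  18  18

18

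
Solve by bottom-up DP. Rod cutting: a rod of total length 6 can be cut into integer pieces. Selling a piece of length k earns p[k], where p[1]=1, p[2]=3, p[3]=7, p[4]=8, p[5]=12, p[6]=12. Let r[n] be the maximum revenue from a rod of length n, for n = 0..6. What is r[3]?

7

   n    0    1    2    3    4    5    6
r[n]    0    1    3    7    8   12   14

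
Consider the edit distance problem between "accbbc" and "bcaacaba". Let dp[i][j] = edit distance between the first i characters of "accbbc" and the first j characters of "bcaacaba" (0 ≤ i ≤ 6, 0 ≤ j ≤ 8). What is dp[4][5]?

4

   ''  b  c  a  a  c  a  b  a
''  0  1  2  3  4  5  6  7  8
 a  1  1  2  2  3  4  5  6  7
 c  2  2  1  2  3  3  4  5  6
 c  3  3  2  2  3  3  4  5  6
 b  4  3  3  3  3  4  4  4  5
 b  5  4  4  4  4  4  5  4  5
 c  6  5  4  5  5  4  5  5  5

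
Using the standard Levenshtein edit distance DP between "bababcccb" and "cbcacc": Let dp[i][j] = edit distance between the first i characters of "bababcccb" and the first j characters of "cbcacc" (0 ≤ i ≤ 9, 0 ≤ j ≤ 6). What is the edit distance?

   ''  c  b  c  a  c  c
''  0  1  2  3  4  5  6
 b  1  1  1  2  3  4  5
 a  2  2  2  2  2  3  4
 b  3  3  2  3  3  3  4
 a  4  4  3  3  3  4  4
 b  5  5  4  4  4  4  5
 c  6  5  5  4  5  4  4
 c  7  6  6  5  5  5  4
 c  8  7  7  6  6  5  5
 b  9  8  7  7  7  6  6

6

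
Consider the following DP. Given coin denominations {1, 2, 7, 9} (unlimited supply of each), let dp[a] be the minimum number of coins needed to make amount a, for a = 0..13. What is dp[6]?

3

 a  0  1  2  3  4  5  6  7  8  9 10 11 12 13
dp  0  1  1  2  2  3  3  1  2  1  2  2  3  3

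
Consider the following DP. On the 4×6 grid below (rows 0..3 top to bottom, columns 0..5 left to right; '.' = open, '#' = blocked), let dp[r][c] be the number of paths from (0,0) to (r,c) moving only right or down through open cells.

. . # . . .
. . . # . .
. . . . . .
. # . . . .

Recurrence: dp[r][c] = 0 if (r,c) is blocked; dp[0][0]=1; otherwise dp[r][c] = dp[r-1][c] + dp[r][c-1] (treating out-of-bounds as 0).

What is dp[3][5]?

r\c   0   1   2   3   4   5
  0   1   1   0   0   0   0
  1   1   2   2   0   0   0
  2   1   3   5   5   5   5
  3   1   0   5  10  15  20

20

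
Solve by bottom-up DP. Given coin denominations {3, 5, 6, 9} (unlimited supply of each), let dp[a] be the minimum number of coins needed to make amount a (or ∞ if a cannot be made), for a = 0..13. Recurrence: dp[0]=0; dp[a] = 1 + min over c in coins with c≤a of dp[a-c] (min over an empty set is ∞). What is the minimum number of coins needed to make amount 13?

3

 a  0  1  2  3  4  5  6  7  8  9 10 11 12 13
dp  0  -  -  1  -  1  1  -  2  1  2  2  2  3
(- denotes ∞ / unreachable)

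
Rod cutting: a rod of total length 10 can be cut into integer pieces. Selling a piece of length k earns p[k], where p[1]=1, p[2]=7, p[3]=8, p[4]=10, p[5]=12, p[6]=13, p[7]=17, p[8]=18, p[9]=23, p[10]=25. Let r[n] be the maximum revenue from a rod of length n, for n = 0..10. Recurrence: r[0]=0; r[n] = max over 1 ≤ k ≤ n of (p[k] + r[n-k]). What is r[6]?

21

   n    0    1    2    3    4    5    6    7    8    9   10
r[n]    0    1    7    8   14   15   21   22   28   29   35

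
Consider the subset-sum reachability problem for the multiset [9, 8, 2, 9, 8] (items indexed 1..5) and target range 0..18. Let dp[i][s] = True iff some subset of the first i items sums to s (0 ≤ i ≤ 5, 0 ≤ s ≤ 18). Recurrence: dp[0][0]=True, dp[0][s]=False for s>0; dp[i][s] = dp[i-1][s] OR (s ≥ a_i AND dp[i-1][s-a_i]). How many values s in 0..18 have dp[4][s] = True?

8

i\s   0   1   2   3   4   5   6   7   8   9  10  11  12  13  14  15  16  17  18
  0   T   F   F   F   F   F   F   F   F   F   F   F   F   F   F   F   F   F   F
  1   T   F   F   F   F   F   F   F   F   T   F   F   F   F   F   F   F   F   F
  2   T   F   F   F   F   F   F   F   T   T   F   F   F   F   F   F   F   T   F
  3   T   F   T   F   F   F   F   F   T   T   T   T   F   F   F   F   F   T   F
  4   T   F   T   F   F   F   F   F   T   T   T   T   F   F   F   F   F   T   T
  5   T   F   T   F   F   F   F   F   T   T   T   T   F   F   F   F   T   T   T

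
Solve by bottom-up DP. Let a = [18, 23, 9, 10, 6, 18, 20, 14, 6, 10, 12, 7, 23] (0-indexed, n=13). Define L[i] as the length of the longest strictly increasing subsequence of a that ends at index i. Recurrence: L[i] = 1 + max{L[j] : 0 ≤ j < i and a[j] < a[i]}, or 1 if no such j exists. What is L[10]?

   i    0    1    2    3    4    5    6    7    8    9   10   11   12
a[i]   18   23    9   10    6   18   20   14    6   10   12    7   23
L[i]    1    2    1    2    1    3    4    3    1    2    3    2    5

3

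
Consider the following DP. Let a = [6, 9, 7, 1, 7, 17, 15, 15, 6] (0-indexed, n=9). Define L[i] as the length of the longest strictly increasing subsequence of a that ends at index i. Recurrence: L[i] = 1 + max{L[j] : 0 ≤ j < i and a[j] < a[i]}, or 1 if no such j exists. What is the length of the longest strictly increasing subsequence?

3

   i    0    1    2    3    4    5    6    7    8
a[i]    6    9    7    1    7   17   15   15    6
L[i]    1    2    2    1    2    3    3    3    2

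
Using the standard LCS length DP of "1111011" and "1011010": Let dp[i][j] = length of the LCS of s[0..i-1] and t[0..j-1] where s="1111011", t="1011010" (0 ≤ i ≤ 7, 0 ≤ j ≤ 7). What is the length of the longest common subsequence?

   ''  1  0  1  1  0  1  0
''  0  0  0  0  0  0  0  0
 1  0  1  1  1  1  1  1  1
 1  0  1  1  2  2  2  2  2
 1  0  1  1  2  3  3  3  3
 1  0  1  1  2  3  3  4  4
 0  0  1  2  2  3  4  4  5
 1  0  1  2  3  3  4  5  5
 1  0  1  2  3  4  4  5  5

5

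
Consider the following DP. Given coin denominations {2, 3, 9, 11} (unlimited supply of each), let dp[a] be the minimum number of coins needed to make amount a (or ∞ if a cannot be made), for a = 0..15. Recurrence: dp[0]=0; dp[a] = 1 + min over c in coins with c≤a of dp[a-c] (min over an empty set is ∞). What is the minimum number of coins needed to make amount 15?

 a  0  1  2  3  4  5  6  7  8  9 10 11 12 13 14 15
dp  0  -  1  1  2  2  2  3  3  1  4  1  2  2  2  3
(- denotes ∞ / unreachable)

3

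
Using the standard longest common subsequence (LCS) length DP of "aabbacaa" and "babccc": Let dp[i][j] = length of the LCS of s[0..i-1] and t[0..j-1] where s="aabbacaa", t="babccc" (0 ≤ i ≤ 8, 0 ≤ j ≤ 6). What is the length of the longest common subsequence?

3

   ''  b  a  b  c  c  c
''  0  0  0  0  0  0  0
 a  0  0  1  1  1  1  1
 a  0  0  1  1  1  1  1
 b  0  1  1  2  2  2  2
 b  0  1  1  2  2  2  2
 a  0  1  2  2  2  2  2
 c  0  1  2  2  3  3  3
 a  0  1  2  2  3  3  3
 a  0  1  2  2  3  3  3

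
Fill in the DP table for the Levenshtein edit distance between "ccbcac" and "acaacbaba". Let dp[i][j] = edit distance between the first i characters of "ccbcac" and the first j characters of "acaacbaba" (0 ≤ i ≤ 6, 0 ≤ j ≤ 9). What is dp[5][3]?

   ''  a  c  a  a  c  b  a  b  a
''  0  1  2  3  4  5  6  7  8  9
 c  1  1  1  2  3  4  5  6  7  8
 c  2  2  1  2  3  3  4  5  6  7
 b  3  3  2  2  3  4  3  4  5  6
 c  4  4  3  3  3  3  4  4  5  6
 a  5  4  4  3  3  4  4  4  5  5
 c  6  5  4  4  4  3  4  5  5  6

3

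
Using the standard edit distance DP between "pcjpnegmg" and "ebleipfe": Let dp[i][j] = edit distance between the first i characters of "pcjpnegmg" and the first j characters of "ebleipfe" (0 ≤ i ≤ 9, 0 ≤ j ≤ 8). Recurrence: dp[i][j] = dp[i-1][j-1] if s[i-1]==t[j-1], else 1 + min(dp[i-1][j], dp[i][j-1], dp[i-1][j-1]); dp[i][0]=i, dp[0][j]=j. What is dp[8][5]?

7

   ''  e  b  l  e  i  p  f  e
''  0  1  2  3  4  5  6  7  8
 p  1  1  2  3  4  5  5  6  7
 c  2  2  2  3  4  5  6  6  7
 j  3  3  3  3  4  5  6  7  7
 p  4  4  4  4  4  5  5  6  7
 n  5  5  5  5  5  5  6  6  7
 e  6  5  6  6  5  6  6  7  6
 g  7  6  6  7  6  6  7  7  7
 m  8  7  7  7  7  7  7  8  8
 g  9  8  8  8  8  8  8  8  9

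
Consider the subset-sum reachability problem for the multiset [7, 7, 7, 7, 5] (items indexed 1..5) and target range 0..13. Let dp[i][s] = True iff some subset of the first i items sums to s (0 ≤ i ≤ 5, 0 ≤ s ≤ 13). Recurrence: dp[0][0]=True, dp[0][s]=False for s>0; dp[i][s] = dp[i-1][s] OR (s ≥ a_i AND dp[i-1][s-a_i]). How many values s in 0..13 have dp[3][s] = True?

i\s   0   1   2   3   4   5   6   7   8   9  10  11  12  13
  0   T   F   F   F   F   F   F   F   F   F   F   F   F   F
  1   T   F   F   F   F   F   F   T   F   F   F   F   F   F
  2   T   F   F   F   F   F   F   T   F   F   F   F   F   F
  3   T   F   F   F   F   F   F   T   F   F   F   F   F   F
  4   T   F   F   F   F   F   F   T   F   F   F   F   F   F
  5   T   F   F   F   F   T   F   T   F   F   F   F   T   F

2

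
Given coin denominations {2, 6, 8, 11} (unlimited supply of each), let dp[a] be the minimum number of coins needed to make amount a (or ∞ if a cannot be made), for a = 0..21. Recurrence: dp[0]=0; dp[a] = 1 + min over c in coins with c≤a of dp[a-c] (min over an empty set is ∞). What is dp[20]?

3

 a  0  1  2  3  4  5  6  7  8  9 10 11 12 13 14 15 16 17 18 19 20 21
dp  0  -  1  -  2  -  1  -  1  -  2  1  2  2  2  3  2  2  3  2  3  3
(- denotes ∞ / unreachable)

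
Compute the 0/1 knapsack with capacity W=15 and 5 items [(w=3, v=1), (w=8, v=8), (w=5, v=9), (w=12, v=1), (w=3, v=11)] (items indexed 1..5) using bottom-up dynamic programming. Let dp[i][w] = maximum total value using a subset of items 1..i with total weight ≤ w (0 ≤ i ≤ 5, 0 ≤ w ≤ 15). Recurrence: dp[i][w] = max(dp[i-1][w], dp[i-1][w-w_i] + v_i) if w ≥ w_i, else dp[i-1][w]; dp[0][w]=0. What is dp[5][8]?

20

i\w   0   1   2   3   4   5   6   7   8   9  10  11  12  13  14  15
  0   0   0   0   0   0   0   0   0   0   0   0   0   0   0   0   0
  1   0   0   0   1   1   1   1   1   1   1   1   1   1   1   1   1
  2   0   0   0   1   1   1   1   1   8   8   8   9   9   9   9   9
  3   0   0   0   1   1   9   9   9  10  10  10  10  10  17  17  17
  4   0   0   0   1   1   9   9   9  10  10  10  10  10  17  17  17
  5   0   0   0  11  11  11  12  12  20  20  20  21  21  21  21  21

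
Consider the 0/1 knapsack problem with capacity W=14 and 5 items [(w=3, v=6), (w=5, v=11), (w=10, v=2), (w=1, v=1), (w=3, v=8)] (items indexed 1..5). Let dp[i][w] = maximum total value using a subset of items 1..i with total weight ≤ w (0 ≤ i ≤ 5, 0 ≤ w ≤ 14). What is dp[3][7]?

11

i\w   0   1   2   3   4   5   6   7   8   9  10  11  12  13  14
  0   0   0   0   0   0   0   0   0   0   0   0   0   0   0   0
  1   0   0   0   6   6   6   6   6   6   6   6   6   6   6   6
  2   0   0   0   6   6  11  11  11  17  17  17  17  17  17  17
  3   0   0   0   6   6  11  11  11  17  17  17  17  17  17  17
  4   0   1   1   6   7  11  12  12  17  18  18  18  18  18  18
  5   0   1   1   8   9  11  14  15  19  20  20  25  26  26  26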